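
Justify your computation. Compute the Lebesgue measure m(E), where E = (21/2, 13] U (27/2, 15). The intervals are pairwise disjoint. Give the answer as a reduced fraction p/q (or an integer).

For pairwise disjoint intervals, m(union_i I_i) = sum_i m(I_i),
and m is invariant under swapping open/closed endpoints (single points have measure 0).
So m(E) = sum_i (b_i - a_i).
  I_1 has length 13 - 21/2 = 5/2.
  I_2 has length 15 - 27/2 = 3/2.
Summing:
  m(E) = 5/2 + 3/2 = 4.

4


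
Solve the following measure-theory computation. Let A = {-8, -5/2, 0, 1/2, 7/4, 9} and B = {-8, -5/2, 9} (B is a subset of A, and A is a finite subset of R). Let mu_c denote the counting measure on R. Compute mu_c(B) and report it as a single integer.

Counting measure assigns mu_c(E) = |E| (number of elements) when E is finite.
B has 3 element(s), so mu_c(B) = 3.

3


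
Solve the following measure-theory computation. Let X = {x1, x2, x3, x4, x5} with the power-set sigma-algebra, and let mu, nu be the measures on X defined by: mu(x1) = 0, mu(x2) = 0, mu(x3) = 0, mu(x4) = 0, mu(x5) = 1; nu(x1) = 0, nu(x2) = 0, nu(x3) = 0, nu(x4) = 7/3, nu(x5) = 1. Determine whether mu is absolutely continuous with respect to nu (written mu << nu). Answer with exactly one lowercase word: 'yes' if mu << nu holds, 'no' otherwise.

mu << nu means: every nu-null measurable set is also mu-null; equivalently, for every atom x, if nu({x}) = 0 then mu({x}) = 0.
Checking each atom:
  x1: nu = 0, mu = 0 -> consistent with mu << nu.
  x2: nu = 0, mu = 0 -> consistent with mu << nu.
  x3: nu = 0, mu = 0 -> consistent with mu << nu.
  x4: nu = 7/3 > 0 -> no constraint.
  x5: nu = 1 > 0 -> no constraint.
No atom violates the condition. Therefore mu << nu.

yes


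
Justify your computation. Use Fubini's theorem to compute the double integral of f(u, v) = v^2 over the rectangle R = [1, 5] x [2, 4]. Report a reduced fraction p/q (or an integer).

f(u, v) is a tensor product of a function of u and a function of v, and both factors are bounded continuous (hence Lebesgue integrable) on the rectangle, so Fubini's theorem applies:
  integral_R f d(m x m) = (integral_a1^b1 1 du) * (integral_a2^b2 v^2 dv).
Inner integral in u: integral_{1}^{5} 1 du = (5^1 - 1^1)/1
  = 4.
Inner integral in v: integral_{2}^{4} v^2 dv = (4^3 - 2^3)/3
  = 56/3.
Product: (4) * (56/3) = 224/3.

224/3


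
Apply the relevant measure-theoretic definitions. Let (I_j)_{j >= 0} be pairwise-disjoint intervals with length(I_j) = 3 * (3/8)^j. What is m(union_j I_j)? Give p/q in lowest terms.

By countable additivity of the Lebesgue measure on pairwise disjoint measurable sets,
  m(union_{j >= 0} I_j) = sum_{j >= 0} m(I_j) = sum_{j >= 0} a * r^j,
  with a = 3 and r = 3/8.
Since 0 < r = 3/8 < 1, the geometric series converges:
  sum_{j >= 0} a * r^j = a / (1 - r).
  = 3 / (1 - 3/8)
  = 3 / (5/8)
  = 24/5.

24/5


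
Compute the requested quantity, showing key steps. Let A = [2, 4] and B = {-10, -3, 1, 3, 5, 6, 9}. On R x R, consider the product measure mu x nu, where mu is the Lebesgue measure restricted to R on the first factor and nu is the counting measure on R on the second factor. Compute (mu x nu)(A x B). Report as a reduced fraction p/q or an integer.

For a measurable rectangle A x B, the product measure satisfies
  (mu x nu)(A x B) = mu(A) * nu(B).
  mu(A) = 2.
  nu(B) = 7.
  (mu x nu)(A x B) = 2 * 7 = 14.

14


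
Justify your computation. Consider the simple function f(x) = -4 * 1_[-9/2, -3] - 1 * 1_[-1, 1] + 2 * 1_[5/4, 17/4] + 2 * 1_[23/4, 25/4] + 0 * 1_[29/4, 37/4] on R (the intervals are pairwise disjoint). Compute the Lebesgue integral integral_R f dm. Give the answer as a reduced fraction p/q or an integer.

For a simple function f = sum_i c_i * 1_{A_i} with disjoint A_i,
  integral f dm = sum_i c_i * m(A_i).
Lengths of the A_i:
  m(A_1) = -3 - (-9/2) = 3/2.
  m(A_2) = 1 - (-1) = 2.
  m(A_3) = 17/4 - 5/4 = 3.
  m(A_4) = 25/4 - 23/4 = 1/2.
  m(A_5) = 37/4 - 29/4 = 2.
Contributions c_i * m(A_i):
  (-4) * (3/2) = -6.
  (-1) * (2) = -2.
  (2) * (3) = 6.
  (2) * (1/2) = 1.
  (0) * (2) = 0.
Total: -6 - 2 + 6 + 1 + 0 = -1.

-1


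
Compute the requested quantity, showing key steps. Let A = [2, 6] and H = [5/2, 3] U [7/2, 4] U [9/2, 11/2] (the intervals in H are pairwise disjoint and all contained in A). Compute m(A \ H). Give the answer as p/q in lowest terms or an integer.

The ambient interval has length m(A) = 6 - 2 = 4.
Since the holes are disjoint and sit inside A, by finite additivity
  m(H) = sum_i (b_i - a_i), and m(A \ H) = m(A) - m(H).
Computing the hole measures:
  m(H_1) = 3 - 5/2 = 1/2.
  m(H_2) = 4 - 7/2 = 1/2.
  m(H_3) = 11/2 - 9/2 = 1.
Summed: m(H) = 1/2 + 1/2 + 1 = 2.
So m(A \ H) = 4 - 2 = 2.

2


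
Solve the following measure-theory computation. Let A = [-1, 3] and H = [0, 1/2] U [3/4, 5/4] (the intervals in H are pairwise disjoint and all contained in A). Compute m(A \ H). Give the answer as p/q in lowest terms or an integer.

The ambient interval has length m(A) = 3 - (-1) = 4.
Since the holes are disjoint and sit inside A, by finite additivity
  m(H) = sum_i (b_i - a_i), and m(A \ H) = m(A) - m(H).
Computing the hole measures:
  m(H_1) = 1/2 - 0 = 1/2.
  m(H_2) = 5/4 - 3/4 = 1/2.
Summed: m(H) = 1/2 + 1/2 = 1.
So m(A \ H) = 4 - 1 = 3.

3


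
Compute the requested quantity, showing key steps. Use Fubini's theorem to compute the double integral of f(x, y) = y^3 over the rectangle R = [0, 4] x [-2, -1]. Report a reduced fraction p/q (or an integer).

f(x, y) is a tensor product of a function of x and a function of y, and both factors are bounded continuous (hence Lebesgue integrable) on the rectangle, so Fubini's theorem applies:
  integral_R f d(m x m) = (integral_a1^b1 1 dx) * (integral_a2^b2 y^3 dy).
Inner integral in x: integral_{0}^{4} 1 dx = (4^1 - 0^1)/1
  = 4.
Inner integral in y: integral_{-2}^{-1} y^3 dy = ((-1)^4 - (-2)^4)/4
  = -15/4.
Product: (4) * (-15/4) = -15.

-15


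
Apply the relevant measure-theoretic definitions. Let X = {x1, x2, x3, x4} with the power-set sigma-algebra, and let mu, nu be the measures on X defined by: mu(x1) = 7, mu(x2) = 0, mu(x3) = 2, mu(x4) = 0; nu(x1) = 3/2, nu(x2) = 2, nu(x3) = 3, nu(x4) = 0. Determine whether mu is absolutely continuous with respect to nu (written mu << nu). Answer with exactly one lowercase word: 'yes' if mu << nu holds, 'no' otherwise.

mu << nu means: every nu-null measurable set is also mu-null; equivalently, for every atom x, if nu({x}) = 0 then mu({x}) = 0.
Checking each atom:
  x1: nu = 3/2 > 0 -> no constraint.
  x2: nu = 2 > 0 -> no constraint.
  x3: nu = 3 > 0 -> no constraint.
  x4: nu = 0, mu = 0 -> consistent with mu << nu.
No atom violates the condition. Therefore mu << nu.

yes


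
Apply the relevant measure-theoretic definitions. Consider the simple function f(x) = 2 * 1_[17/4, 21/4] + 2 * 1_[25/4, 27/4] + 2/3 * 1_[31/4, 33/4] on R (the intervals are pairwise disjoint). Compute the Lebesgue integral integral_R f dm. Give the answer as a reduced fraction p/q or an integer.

For a simple function f = sum_i c_i * 1_{A_i} with disjoint A_i,
  integral f dm = sum_i c_i * m(A_i).
Lengths of the A_i:
  m(A_1) = 21/4 - 17/4 = 1.
  m(A_2) = 27/4 - 25/4 = 1/2.
  m(A_3) = 33/4 - 31/4 = 1/2.
Contributions c_i * m(A_i):
  (2) * (1) = 2.
  (2) * (1/2) = 1.
  (2/3) * (1/2) = 1/3.
Total: 2 + 1 + 1/3 = 10/3.

10/3


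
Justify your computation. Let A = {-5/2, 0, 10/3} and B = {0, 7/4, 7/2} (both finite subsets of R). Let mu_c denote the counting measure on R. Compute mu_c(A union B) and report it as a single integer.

Counting measure on a finite set equals cardinality. By inclusion-exclusion, |A union B| = |A| + |B| - |A cap B|.
|A| = 3, |B| = 3, |A cap B| = 1.
So mu_c(A union B) = 3 + 3 - 1 = 5.

5


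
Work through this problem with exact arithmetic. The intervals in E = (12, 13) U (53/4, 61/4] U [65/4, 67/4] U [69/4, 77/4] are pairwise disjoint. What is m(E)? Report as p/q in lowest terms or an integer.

For pairwise disjoint intervals, m(union_i I_i) = sum_i m(I_i),
and m is invariant under swapping open/closed endpoints (single points have measure 0).
So m(E) = sum_i (b_i - a_i).
  I_1 has length 13 - 12 = 1.
  I_2 has length 61/4 - 53/4 = 2.
  I_3 has length 67/4 - 65/4 = 1/2.
  I_4 has length 77/4 - 69/4 = 2.
Summing:
  m(E) = 1 + 2 + 1/2 + 2 = 11/2.

11/2


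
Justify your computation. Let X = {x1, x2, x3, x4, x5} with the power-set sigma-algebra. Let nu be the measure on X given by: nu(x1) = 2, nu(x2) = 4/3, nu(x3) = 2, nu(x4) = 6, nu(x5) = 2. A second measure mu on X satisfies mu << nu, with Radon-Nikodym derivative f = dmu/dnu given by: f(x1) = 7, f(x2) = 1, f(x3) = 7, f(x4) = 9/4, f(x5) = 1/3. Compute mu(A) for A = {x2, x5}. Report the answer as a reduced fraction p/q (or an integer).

By the defining property of the Radon-Nikodym derivative, for every measurable set A,
  mu(A) = integral_A f dnu.
Since nu is a discrete measure concentrated on the atoms of X, the integral over A reduces to the sum
  mu(A) = sum_{x in A} f(x) * nu({x}).
Computing each term:
  x2: f(x2) * nu(x2) = 1 * 4/3 = 4/3.
  x5: f(x5) * nu(x5) = 1/3 * 2 = 2/3.
Summing: mu(A) = 4/3 + 2/3 = 2.

2


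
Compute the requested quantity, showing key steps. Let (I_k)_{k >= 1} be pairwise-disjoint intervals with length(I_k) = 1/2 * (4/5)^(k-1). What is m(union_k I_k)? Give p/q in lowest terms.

By countable additivity of the Lebesgue measure on pairwise disjoint measurable sets,
  m(union_{k >= 1} I_k) = sum_{k >= 1} m(I_k) = sum_{k >= 1} a * r^(k-1),
  with a = 1/2 and r = 4/5.
Since 0 < r = 4/5 < 1, the geometric series converges:
  sum_{k >= 1} a * r^(k-1) = a / (1 - r).
  = 1/2 / (1 - 4/5)
  = 1/2 / (1/5)
  = 5/2.

5/2


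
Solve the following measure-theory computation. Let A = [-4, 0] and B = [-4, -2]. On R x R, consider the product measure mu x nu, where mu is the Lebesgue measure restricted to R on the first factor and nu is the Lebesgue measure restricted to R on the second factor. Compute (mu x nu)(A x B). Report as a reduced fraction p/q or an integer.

For a measurable rectangle A x B, the product measure satisfies
  (mu x nu)(A x B) = mu(A) * nu(B).
  mu(A) = 4.
  nu(B) = 2.
  (mu x nu)(A x B) = 4 * 2 = 8.

8


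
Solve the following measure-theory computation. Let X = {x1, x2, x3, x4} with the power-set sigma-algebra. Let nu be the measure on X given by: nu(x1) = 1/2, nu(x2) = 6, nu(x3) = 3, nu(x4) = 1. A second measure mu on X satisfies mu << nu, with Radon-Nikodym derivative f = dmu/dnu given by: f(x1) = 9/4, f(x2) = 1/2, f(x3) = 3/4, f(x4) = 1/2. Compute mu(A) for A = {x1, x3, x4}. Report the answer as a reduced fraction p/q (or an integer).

By the defining property of the Radon-Nikodym derivative, for every measurable set A,
  mu(A) = integral_A f dnu.
Since nu is a discrete measure concentrated on the atoms of X, the integral over A reduces to the sum
  mu(A) = sum_{x in A} f(x) * nu({x}).
Computing each term:
  x1: f(x1) * nu(x1) = 9/4 * 1/2 = 9/8.
  x3: f(x3) * nu(x3) = 3/4 * 3 = 9/4.
  x4: f(x4) * nu(x4) = 1/2 * 1 = 1/2.
Summing: mu(A) = 9/8 + 9/4 + 1/2 = 31/8.

31/8


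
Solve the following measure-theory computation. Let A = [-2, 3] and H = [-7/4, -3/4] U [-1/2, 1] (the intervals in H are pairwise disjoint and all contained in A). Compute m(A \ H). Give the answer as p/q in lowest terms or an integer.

The ambient interval has length m(A) = 3 - (-2) = 5.
Since the holes are disjoint and sit inside A, by finite additivity
  m(H) = sum_i (b_i - a_i), and m(A \ H) = m(A) - m(H).
Computing the hole measures:
  m(H_1) = -3/4 - (-7/4) = 1.
  m(H_2) = 1 - (-1/2) = 3/2.
Summed: m(H) = 1 + 3/2 = 5/2.
So m(A \ H) = 5 - 5/2 = 5/2.

5/2


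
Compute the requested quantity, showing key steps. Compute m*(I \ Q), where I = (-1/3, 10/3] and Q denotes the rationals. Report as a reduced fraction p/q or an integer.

The interval I = (-1/3, 10/3] has m(I) = 10/3 - (-1/3) = 11/3 (endpoints are measure-zero, so open/closed/half-open agree). Write I = (I cap Q) u (I \ Q). The rationals in I are countable, so m*(I cap Q) = 0 (cover each rational by intervals whose total length is arbitrarily small). By countable subadditivity m*(I) <= m*(I cap Q) + m*(I \ Q), hence m*(I \ Q) >= m(I) = 11/3. The reverse inequality m*(I \ Q) <= m*(I) = 11/3 is trivial since (I \ Q) is a subset of I. Therefore m*(I \ Q) = 11/3.

11/3


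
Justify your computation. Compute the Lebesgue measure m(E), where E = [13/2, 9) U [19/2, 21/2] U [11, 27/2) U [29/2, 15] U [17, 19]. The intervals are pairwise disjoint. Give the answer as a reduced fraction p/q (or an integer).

For pairwise disjoint intervals, m(union_i I_i) = sum_i m(I_i),
and m is invariant under swapping open/closed endpoints (single points have measure 0).
So m(E) = sum_i (b_i - a_i).
  I_1 has length 9 - 13/2 = 5/2.
  I_2 has length 21/2 - 19/2 = 1.
  I_3 has length 27/2 - 11 = 5/2.
  I_4 has length 15 - 29/2 = 1/2.
  I_5 has length 19 - 17 = 2.
Summing:
  m(E) = 5/2 + 1 + 5/2 + 1/2 + 2 = 17/2.

17/2


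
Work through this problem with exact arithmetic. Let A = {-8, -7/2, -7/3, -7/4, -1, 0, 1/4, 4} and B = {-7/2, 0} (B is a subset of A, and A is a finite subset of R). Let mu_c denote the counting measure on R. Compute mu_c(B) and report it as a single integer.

Counting measure assigns mu_c(E) = |E| (number of elements) when E is finite.
B has 2 element(s), so mu_c(B) = 2.

2


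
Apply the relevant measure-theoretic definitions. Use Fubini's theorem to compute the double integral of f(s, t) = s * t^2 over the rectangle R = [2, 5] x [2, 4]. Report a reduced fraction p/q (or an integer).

f(s, t) is a tensor product of a function of s and a function of t, and both factors are bounded continuous (hence Lebesgue integrable) on the rectangle, so Fubini's theorem applies:
  integral_R f d(m x m) = (integral_a1^b1 s ds) * (integral_a2^b2 t^2 dt).
Inner integral in s: integral_{2}^{5} s ds = (5^2 - 2^2)/2
  = 21/2.
Inner integral in t: integral_{2}^{4} t^2 dt = (4^3 - 2^3)/3
  = 56/3.
Product: (21/2) * (56/3) = 196.

196


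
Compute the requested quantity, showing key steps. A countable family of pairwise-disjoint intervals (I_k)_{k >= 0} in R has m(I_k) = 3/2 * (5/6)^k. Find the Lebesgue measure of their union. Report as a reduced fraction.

By countable additivity of the Lebesgue measure on pairwise disjoint measurable sets,
  m(union_{k >= 0} I_k) = sum_{k >= 0} m(I_k) = sum_{k >= 0} a * r^k,
  with a = 3/2 and r = 5/6.
Since 0 < r = 5/6 < 1, the geometric series converges:
  sum_{k >= 0} a * r^k = a / (1 - r).
  = 3/2 / (1 - 5/6)
  = 3/2 / (1/6)
  = 9.

9


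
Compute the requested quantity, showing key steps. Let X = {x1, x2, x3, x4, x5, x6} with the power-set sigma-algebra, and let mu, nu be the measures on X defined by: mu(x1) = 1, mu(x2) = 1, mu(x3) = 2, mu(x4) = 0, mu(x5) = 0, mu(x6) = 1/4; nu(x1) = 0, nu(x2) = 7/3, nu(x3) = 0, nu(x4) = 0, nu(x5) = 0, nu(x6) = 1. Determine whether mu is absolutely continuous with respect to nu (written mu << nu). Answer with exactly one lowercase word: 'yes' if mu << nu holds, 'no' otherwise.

mu << nu means: every nu-null measurable set is also mu-null; equivalently, for every atom x, if nu({x}) = 0 then mu({x}) = 0.
Checking each atom:
  x1: nu = 0, mu = 1 > 0 -> violates mu << nu.
  x2: nu = 7/3 > 0 -> no constraint.
  x3: nu = 0, mu = 2 > 0 -> violates mu << nu.
  x4: nu = 0, mu = 0 -> consistent with mu << nu.
  x5: nu = 0, mu = 0 -> consistent with mu << nu.
  x6: nu = 1 > 0 -> no constraint.
The atom(s) x1, x3 violate the condition (nu = 0 but mu > 0). Therefore mu is NOT absolutely continuous w.r.t. nu.

no


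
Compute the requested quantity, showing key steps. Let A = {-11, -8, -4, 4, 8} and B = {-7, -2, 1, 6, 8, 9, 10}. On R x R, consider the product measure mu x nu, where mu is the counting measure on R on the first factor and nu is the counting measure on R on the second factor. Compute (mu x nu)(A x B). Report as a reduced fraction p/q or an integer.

For a measurable rectangle A x B, the product measure satisfies
  (mu x nu)(A x B) = mu(A) * nu(B).
  mu(A) = 5.
  nu(B) = 7.
  (mu x nu)(A x B) = 5 * 7 = 35.

35


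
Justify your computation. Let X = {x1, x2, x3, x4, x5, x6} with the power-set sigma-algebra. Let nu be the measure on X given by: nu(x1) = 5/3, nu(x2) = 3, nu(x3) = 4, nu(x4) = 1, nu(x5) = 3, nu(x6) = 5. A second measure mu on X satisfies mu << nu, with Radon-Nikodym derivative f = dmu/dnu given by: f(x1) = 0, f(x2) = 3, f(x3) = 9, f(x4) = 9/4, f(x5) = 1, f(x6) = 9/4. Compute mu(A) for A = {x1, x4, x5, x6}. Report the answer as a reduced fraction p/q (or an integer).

By the defining property of the Radon-Nikodym derivative, for every measurable set A,
  mu(A) = integral_A f dnu.
Since nu is a discrete measure concentrated on the atoms of X, the integral over A reduces to the sum
  mu(A) = sum_{x in A} f(x) * nu({x}).
Computing each term:
  x1: f(x1) * nu(x1) = 0 * 5/3 = 0.
  x4: f(x4) * nu(x4) = 9/4 * 1 = 9/4.
  x5: f(x5) * nu(x5) = 1 * 3 = 3.
  x6: f(x6) * nu(x6) = 9/4 * 5 = 45/4.
Summing: mu(A) = 0 + 9/4 + 3 + 45/4 = 33/2.

33/2


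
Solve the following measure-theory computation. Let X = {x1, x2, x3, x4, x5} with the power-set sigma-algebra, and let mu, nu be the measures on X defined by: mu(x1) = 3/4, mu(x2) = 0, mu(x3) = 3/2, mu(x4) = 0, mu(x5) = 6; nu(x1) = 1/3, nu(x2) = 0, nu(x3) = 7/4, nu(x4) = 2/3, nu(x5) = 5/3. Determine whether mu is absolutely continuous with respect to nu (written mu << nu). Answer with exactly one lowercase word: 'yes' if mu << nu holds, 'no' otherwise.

mu << nu means: every nu-null measurable set is also mu-null; equivalently, for every atom x, if nu({x}) = 0 then mu({x}) = 0.
Checking each atom:
  x1: nu = 1/3 > 0 -> no constraint.
  x2: nu = 0, mu = 0 -> consistent with mu << nu.
  x3: nu = 7/4 > 0 -> no constraint.
  x4: nu = 2/3 > 0 -> no constraint.
  x5: nu = 5/3 > 0 -> no constraint.
No atom violates the condition. Therefore mu << nu.

yes


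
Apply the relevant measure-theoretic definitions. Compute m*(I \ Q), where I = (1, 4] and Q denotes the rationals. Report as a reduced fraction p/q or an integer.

The interval I = (1, 4] has m(I) = 4 - 1 = 3 (endpoints are measure-zero, so open/closed/half-open agree). Write I = (I cap Q) u (I \ Q). The rationals in I are countable, so m*(I cap Q) = 0 (cover each rational by intervals whose total length is arbitrarily small). By countable subadditivity m*(I) <= m*(I cap Q) + m*(I \ Q), hence m*(I \ Q) >= m(I) = 3. The reverse inequality m*(I \ Q) <= m*(I) = 3 is trivial since (I \ Q) is a subset of I. Therefore m*(I \ Q) = 3.

3


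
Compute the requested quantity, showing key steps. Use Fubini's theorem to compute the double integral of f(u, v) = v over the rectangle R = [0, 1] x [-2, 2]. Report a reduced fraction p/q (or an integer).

f(u, v) is a tensor product of a function of u and a function of v, and both factors are bounded continuous (hence Lebesgue integrable) on the rectangle, so Fubini's theorem applies:
  integral_R f d(m x m) = (integral_a1^b1 1 du) * (integral_a2^b2 v dv).
Inner integral in u: integral_{0}^{1} 1 du = (1^1 - 0^1)/1
  = 1.
Inner integral in v: integral_{-2}^{2} v dv = (2^2 - (-2)^2)/2
  = 0.
Product: (1) * (0) = 0.

0


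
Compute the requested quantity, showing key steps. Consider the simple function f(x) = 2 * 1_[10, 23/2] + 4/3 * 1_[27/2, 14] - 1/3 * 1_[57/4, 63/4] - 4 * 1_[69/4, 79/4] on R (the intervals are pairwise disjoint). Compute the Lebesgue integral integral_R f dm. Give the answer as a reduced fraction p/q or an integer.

For a simple function f = sum_i c_i * 1_{A_i} with disjoint A_i,
  integral f dm = sum_i c_i * m(A_i).
Lengths of the A_i:
  m(A_1) = 23/2 - 10 = 3/2.
  m(A_2) = 14 - 27/2 = 1/2.
  m(A_3) = 63/4 - 57/4 = 3/2.
  m(A_4) = 79/4 - 69/4 = 5/2.
Contributions c_i * m(A_i):
  (2) * (3/2) = 3.
  (4/3) * (1/2) = 2/3.
  (-1/3) * (3/2) = -1/2.
  (-4) * (5/2) = -10.
Total: 3 + 2/3 - 1/2 - 10 = -41/6.

-41/6


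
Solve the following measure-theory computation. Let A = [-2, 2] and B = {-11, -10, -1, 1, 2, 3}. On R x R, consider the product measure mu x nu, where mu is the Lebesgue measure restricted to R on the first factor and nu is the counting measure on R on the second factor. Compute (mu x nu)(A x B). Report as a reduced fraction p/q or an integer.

For a measurable rectangle A x B, the product measure satisfies
  (mu x nu)(A x B) = mu(A) * nu(B).
  mu(A) = 4.
  nu(B) = 6.
  (mu x nu)(A x B) = 4 * 6 = 24.

24


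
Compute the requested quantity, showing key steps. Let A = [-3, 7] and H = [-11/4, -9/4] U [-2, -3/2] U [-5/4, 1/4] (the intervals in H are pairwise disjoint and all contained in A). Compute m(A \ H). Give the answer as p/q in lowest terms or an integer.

The ambient interval has length m(A) = 7 - (-3) = 10.
Since the holes are disjoint and sit inside A, by finite additivity
  m(H) = sum_i (b_i - a_i), and m(A \ H) = m(A) - m(H).
Computing the hole measures:
  m(H_1) = -9/4 - (-11/4) = 1/2.
  m(H_2) = -3/2 - (-2) = 1/2.
  m(H_3) = 1/4 - (-5/4) = 3/2.
Summed: m(H) = 1/2 + 1/2 + 3/2 = 5/2.
So m(A \ H) = 10 - 5/2 = 15/2.

15/2


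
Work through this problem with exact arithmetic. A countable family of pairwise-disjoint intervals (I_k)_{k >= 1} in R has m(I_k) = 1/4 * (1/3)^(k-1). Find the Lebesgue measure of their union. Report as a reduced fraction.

By countable additivity of the Lebesgue measure on pairwise disjoint measurable sets,
  m(union_{k >= 1} I_k) = sum_{k >= 1} m(I_k) = sum_{k >= 1} a * r^(k-1),
  with a = 1/4 and r = 1/3.
Since 0 < r = 1/3 < 1, the geometric series converges:
  sum_{k >= 1} a * r^(k-1) = a / (1 - r).
  = 1/4 / (1 - 1/3)
  = 1/4 / (2/3)
  = 3/8.

3/8


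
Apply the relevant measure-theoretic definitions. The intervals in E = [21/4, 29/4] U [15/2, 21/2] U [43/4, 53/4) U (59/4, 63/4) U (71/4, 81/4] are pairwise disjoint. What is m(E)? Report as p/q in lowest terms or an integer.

For pairwise disjoint intervals, m(union_i I_i) = sum_i m(I_i),
and m is invariant under swapping open/closed endpoints (single points have measure 0).
So m(E) = sum_i (b_i - a_i).
  I_1 has length 29/4 - 21/4 = 2.
  I_2 has length 21/2 - 15/2 = 3.
  I_3 has length 53/4 - 43/4 = 5/2.
  I_4 has length 63/4 - 59/4 = 1.
  I_5 has length 81/4 - 71/4 = 5/2.
Summing:
  m(E) = 2 + 3 + 5/2 + 1 + 5/2 = 11.

11


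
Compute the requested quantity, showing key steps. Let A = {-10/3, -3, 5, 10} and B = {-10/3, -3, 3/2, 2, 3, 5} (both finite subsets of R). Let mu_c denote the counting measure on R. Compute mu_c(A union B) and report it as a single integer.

Counting measure on a finite set equals cardinality. By inclusion-exclusion, |A union B| = |A| + |B| - |A cap B|.
|A| = 4, |B| = 6, |A cap B| = 3.
So mu_c(A union B) = 4 + 6 - 3 = 7.

7


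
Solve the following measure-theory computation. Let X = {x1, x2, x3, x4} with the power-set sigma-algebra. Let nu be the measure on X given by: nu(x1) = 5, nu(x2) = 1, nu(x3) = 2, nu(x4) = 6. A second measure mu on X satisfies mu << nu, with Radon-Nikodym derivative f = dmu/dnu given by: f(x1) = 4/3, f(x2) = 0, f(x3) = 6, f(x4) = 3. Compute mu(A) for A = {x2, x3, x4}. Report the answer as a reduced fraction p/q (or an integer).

By the defining property of the Radon-Nikodym derivative, for every measurable set A,
  mu(A) = integral_A f dnu.
Since nu is a discrete measure concentrated on the atoms of X, the integral over A reduces to the sum
  mu(A) = sum_{x in A} f(x) * nu({x}).
Computing each term:
  x2: f(x2) * nu(x2) = 0 * 1 = 0.
  x3: f(x3) * nu(x3) = 6 * 2 = 12.
  x4: f(x4) * nu(x4) = 3 * 6 = 18.
Summing: mu(A) = 0 + 12 + 18 = 30.

30


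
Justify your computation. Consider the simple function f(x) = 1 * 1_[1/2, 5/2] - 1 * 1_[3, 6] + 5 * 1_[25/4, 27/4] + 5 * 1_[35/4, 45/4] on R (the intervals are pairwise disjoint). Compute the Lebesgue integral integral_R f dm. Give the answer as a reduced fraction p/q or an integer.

For a simple function f = sum_i c_i * 1_{A_i} with disjoint A_i,
  integral f dm = sum_i c_i * m(A_i).
Lengths of the A_i:
  m(A_1) = 5/2 - 1/2 = 2.
  m(A_2) = 6 - 3 = 3.
  m(A_3) = 27/4 - 25/4 = 1/2.
  m(A_4) = 45/4 - 35/4 = 5/2.
Contributions c_i * m(A_i):
  (1) * (2) = 2.
  (-1) * (3) = -3.
  (5) * (1/2) = 5/2.
  (5) * (5/2) = 25/2.
Total: 2 - 3 + 5/2 + 25/2 = 14.

14


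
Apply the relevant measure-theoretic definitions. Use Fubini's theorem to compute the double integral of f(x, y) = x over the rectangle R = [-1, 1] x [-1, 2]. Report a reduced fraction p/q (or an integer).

f(x, y) is a tensor product of a function of x and a function of y, and both factors are bounded continuous (hence Lebesgue integrable) on the rectangle, so Fubini's theorem applies:
  integral_R f d(m x m) = (integral_a1^b1 x dx) * (integral_a2^b2 1 dy).
Inner integral in x: integral_{-1}^{1} x dx = (1^2 - (-1)^2)/2
  = 0.
Inner integral in y: integral_{-1}^{2} 1 dy = (2^1 - (-1)^1)/1
  = 3.
Product: (0) * (3) = 0.

0


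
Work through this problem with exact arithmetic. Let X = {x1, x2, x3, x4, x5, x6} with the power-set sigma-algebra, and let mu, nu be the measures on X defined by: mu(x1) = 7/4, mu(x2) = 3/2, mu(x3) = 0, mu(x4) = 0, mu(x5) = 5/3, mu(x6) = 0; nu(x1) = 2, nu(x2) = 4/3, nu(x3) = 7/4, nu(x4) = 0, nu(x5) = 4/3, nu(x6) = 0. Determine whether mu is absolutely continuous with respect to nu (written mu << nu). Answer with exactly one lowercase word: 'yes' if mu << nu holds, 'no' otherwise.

mu << nu means: every nu-null measurable set is also mu-null; equivalently, for every atom x, if nu({x}) = 0 then mu({x}) = 0.
Checking each atom:
  x1: nu = 2 > 0 -> no constraint.
  x2: nu = 4/3 > 0 -> no constraint.
  x3: nu = 7/4 > 0 -> no constraint.
  x4: nu = 0, mu = 0 -> consistent with mu << nu.
  x5: nu = 4/3 > 0 -> no constraint.
  x6: nu = 0, mu = 0 -> consistent with mu << nu.
No atom violates the condition. Therefore mu << nu.

yes


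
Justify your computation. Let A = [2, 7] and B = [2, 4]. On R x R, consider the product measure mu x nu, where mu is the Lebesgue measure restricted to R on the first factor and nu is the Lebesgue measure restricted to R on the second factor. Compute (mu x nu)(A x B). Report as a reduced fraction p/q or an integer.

For a measurable rectangle A x B, the product measure satisfies
  (mu x nu)(A x B) = mu(A) * nu(B).
  mu(A) = 5.
  nu(B) = 2.
  (mu x nu)(A x B) = 5 * 2 = 10.

10


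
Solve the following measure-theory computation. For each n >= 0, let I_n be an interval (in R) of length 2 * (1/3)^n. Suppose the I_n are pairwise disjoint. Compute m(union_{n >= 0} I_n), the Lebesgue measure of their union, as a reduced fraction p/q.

By countable additivity of the Lebesgue measure on pairwise disjoint measurable sets,
  m(union_{n >= 0} I_n) = sum_{n >= 0} m(I_n) = sum_{n >= 0} a * r^n,
  with a = 2 and r = 1/3.
Since 0 < r = 1/3 < 1, the geometric series converges:
  sum_{n >= 0} a * r^n = a / (1 - r).
  = 2 / (1 - 1/3)
  = 2 / (2/3)
  = 3.

3


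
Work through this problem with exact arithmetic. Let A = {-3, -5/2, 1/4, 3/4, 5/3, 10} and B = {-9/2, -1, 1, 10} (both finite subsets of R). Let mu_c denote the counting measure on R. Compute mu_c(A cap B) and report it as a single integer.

Counting measure on a finite set equals cardinality. mu_c(A cap B) = |A cap B| (elements appearing in both).
Enumerating the elements of A that also lie in B gives 1 element(s).
So mu_c(A cap B) = 1.

1


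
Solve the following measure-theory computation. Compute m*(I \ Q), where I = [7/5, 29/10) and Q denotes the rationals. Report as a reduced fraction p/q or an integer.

The interval I = [7/5, 29/10) has m(I) = 29/10 - 7/5 = 3/2 (endpoints are measure-zero, so open/closed/half-open agree). Write I = (I cap Q) u (I \ Q). The rationals in I are countable, so m*(I cap Q) = 0 (cover each rational by intervals whose total length is arbitrarily small). By countable subadditivity m*(I) <= m*(I cap Q) + m*(I \ Q), hence m*(I \ Q) >= m(I) = 3/2. The reverse inequality m*(I \ Q) <= m*(I) = 3/2 is trivial since (I \ Q) is a subset of I. Therefore m*(I \ Q) = 3/2.

3/2


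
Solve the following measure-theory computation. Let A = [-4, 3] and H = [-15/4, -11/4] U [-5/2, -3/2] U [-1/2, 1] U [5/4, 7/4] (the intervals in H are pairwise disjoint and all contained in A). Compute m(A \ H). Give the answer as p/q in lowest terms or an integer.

The ambient interval has length m(A) = 3 - (-4) = 7.
Since the holes are disjoint and sit inside A, by finite additivity
  m(H) = sum_i (b_i - a_i), and m(A \ H) = m(A) - m(H).
Computing the hole measures:
  m(H_1) = -11/4 - (-15/4) = 1.
  m(H_2) = -3/2 - (-5/2) = 1.
  m(H_3) = 1 - (-1/2) = 3/2.
  m(H_4) = 7/4 - 5/4 = 1/2.
Summed: m(H) = 1 + 1 + 3/2 + 1/2 = 4.
So m(A \ H) = 7 - 4 = 3.

3


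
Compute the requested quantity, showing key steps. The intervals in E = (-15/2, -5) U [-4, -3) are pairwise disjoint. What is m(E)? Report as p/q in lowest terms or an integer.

For pairwise disjoint intervals, m(union_i I_i) = sum_i m(I_i),
and m is invariant under swapping open/closed endpoints (single points have measure 0).
So m(E) = sum_i (b_i - a_i).
  I_1 has length -5 - (-15/2) = 5/2.
  I_2 has length -3 - (-4) = 1.
Summing:
  m(E) = 5/2 + 1 = 7/2.

7/2


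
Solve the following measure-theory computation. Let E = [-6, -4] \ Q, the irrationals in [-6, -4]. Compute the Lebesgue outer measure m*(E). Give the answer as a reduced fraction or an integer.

The interval I = [-6, -4] has m(I) = -4 - (-6) = 2 (endpoints are measure-zero, so open/closed/half-open agree). Write I = (I cap Q) u (I \ Q). The rationals in I are countable, so m*(I cap Q) = 0 (cover each rational by intervals whose total length is arbitrarily small). By countable subadditivity m*(I) <= m*(I cap Q) + m*(I \ Q), hence m*(I \ Q) >= m(I) = 2. The reverse inequality m*(I \ Q) <= m*(I) = 2 is trivial since (I \ Q) is a subset of I. Therefore m*(I \ Q) = 2.

2


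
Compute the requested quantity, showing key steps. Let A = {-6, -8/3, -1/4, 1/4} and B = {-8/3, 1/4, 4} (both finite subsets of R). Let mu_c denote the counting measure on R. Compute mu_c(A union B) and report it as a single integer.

Counting measure on a finite set equals cardinality. By inclusion-exclusion, |A union B| = |A| + |B| - |A cap B|.
|A| = 4, |B| = 3, |A cap B| = 2.
So mu_c(A union B) = 4 + 3 - 2 = 5.

5


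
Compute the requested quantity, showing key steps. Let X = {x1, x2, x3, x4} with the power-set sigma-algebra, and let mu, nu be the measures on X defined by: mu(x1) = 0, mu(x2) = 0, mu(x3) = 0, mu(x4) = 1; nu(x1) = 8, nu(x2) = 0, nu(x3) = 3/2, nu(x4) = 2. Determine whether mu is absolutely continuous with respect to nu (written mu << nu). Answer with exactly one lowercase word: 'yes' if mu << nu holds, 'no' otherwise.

mu << nu means: every nu-null measurable set is also mu-null; equivalently, for every atom x, if nu({x}) = 0 then mu({x}) = 0.
Checking each atom:
  x1: nu = 8 > 0 -> no constraint.
  x2: nu = 0, mu = 0 -> consistent with mu << nu.
  x3: nu = 3/2 > 0 -> no constraint.
  x4: nu = 2 > 0 -> no constraint.
No atom violates the condition. Therefore mu << nu.

yes


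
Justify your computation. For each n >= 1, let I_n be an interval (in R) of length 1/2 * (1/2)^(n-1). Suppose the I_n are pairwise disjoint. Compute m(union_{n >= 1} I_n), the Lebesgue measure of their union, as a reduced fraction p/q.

By countable additivity of the Lebesgue measure on pairwise disjoint measurable sets,
  m(union_{n >= 1} I_n) = sum_{n >= 1} m(I_n) = sum_{n >= 1} a * r^(n-1),
  with a = 1/2 and r = 1/2.
Since 0 < r = 1/2 < 1, the geometric series converges:
  sum_{n >= 1} a * r^(n-1) = a / (1 - r).
  = 1/2 / (1 - 1/2)
  = 1/2 / (1/2)
  = 1.

1


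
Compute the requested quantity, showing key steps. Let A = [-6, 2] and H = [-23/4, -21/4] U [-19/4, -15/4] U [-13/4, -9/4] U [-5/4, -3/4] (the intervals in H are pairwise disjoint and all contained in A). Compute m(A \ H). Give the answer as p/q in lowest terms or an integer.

The ambient interval has length m(A) = 2 - (-6) = 8.
Since the holes are disjoint and sit inside A, by finite additivity
  m(H) = sum_i (b_i - a_i), and m(A \ H) = m(A) - m(H).
Computing the hole measures:
  m(H_1) = -21/4 - (-23/4) = 1/2.
  m(H_2) = -15/4 - (-19/4) = 1.
  m(H_3) = -9/4 - (-13/4) = 1.
  m(H_4) = -3/4 - (-5/4) = 1/2.
Summed: m(H) = 1/2 + 1 + 1 + 1/2 = 3.
So m(A \ H) = 8 - 3 = 5.

5


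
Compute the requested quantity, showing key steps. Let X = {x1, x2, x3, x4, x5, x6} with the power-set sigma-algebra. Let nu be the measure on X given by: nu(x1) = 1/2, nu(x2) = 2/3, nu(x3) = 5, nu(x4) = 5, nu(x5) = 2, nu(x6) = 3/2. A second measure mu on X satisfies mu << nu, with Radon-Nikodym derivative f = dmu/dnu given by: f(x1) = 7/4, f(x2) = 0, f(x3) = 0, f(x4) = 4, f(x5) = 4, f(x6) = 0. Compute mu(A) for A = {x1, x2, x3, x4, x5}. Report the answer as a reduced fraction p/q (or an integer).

By the defining property of the Radon-Nikodym derivative, for every measurable set A,
  mu(A) = integral_A f dnu.
Since nu is a discrete measure concentrated on the atoms of X, the integral over A reduces to the sum
  mu(A) = sum_{x in A} f(x) * nu({x}).
Computing each term:
  x1: f(x1) * nu(x1) = 7/4 * 1/2 = 7/8.
  x2: f(x2) * nu(x2) = 0 * 2/3 = 0.
  x3: f(x3) * nu(x3) = 0 * 5 = 0.
  x4: f(x4) * nu(x4) = 4 * 5 = 20.
  x5: f(x5) * nu(x5) = 4 * 2 = 8.
Summing: mu(A) = 7/8 + 0 + 0 + 20 + 8 = 231/8.

231/8


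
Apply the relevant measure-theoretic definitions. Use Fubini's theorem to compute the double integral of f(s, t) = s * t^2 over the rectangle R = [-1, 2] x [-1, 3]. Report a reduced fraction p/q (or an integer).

f(s, t) is a tensor product of a function of s and a function of t, and both factors are bounded continuous (hence Lebesgue integrable) on the rectangle, so Fubini's theorem applies:
  integral_R f d(m x m) = (integral_a1^b1 s ds) * (integral_a2^b2 t^2 dt).
Inner integral in s: integral_{-1}^{2} s ds = (2^2 - (-1)^2)/2
  = 3/2.
Inner integral in t: integral_{-1}^{3} t^2 dt = (3^3 - (-1)^3)/3
  = 28/3.
Product: (3/2) * (28/3) = 14.

14


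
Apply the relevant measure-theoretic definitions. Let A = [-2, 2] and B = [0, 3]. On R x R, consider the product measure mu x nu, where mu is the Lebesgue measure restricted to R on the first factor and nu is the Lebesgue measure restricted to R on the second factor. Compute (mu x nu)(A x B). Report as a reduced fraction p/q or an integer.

For a measurable rectangle A x B, the product measure satisfies
  (mu x nu)(A x B) = mu(A) * nu(B).
  mu(A) = 4.
  nu(B) = 3.
  (mu x nu)(A x B) = 4 * 3 = 12.

12


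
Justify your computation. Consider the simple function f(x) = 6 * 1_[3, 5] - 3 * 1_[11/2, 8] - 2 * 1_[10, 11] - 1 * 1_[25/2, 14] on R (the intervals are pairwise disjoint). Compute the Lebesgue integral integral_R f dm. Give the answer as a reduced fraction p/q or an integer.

For a simple function f = sum_i c_i * 1_{A_i} with disjoint A_i,
  integral f dm = sum_i c_i * m(A_i).
Lengths of the A_i:
  m(A_1) = 5 - 3 = 2.
  m(A_2) = 8 - 11/2 = 5/2.
  m(A_3) = 11 - 10 = 1.
  m(A_4) = 14 - 25/2 = 3/2.
Contributions c_i * m(A_i):
  (6) * (2) = 12.
  (-3) * (5/2) = -15/2.
  (-2) * (1) = -2.
  (-1) * (3/2) = -3/2.
Total: 12 - 15/2 - 2 - 3/2 = 1.

1


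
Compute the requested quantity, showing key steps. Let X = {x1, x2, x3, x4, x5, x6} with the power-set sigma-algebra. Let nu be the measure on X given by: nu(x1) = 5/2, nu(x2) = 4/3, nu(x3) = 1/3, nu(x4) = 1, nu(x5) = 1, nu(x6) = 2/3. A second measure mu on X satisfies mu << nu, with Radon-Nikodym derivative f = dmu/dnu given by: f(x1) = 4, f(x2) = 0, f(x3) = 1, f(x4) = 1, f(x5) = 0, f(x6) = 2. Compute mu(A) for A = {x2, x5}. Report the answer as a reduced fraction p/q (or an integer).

By the defining property of the Radon-Nikodym derivative, for every measurable set A,
  mu(A) = integral_A f dnu.
Since nu is a discrete measure concentrated on the atoms of X, the integral over A reduces to the sum
  mu(A) = sum_{x in A} f(x) * nu({x}).
Computing each term:
  x2: f(x2) * nu(x2) = 0 * 4/3 = 0.
  x5: f(x5) * nu(x5) = 0 * 1 = 0.
Summing: mu(A) = 0 + 0 = 0.

0


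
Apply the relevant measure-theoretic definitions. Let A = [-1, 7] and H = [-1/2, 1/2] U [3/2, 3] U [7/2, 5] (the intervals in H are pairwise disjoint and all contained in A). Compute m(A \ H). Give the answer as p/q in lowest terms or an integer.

The ambient interval has length m(A) = 7 - (-1) = 8.
Since the holes are disjoint and sit inside A, by finite additivity
  m(H) = sum_i (b_i - a_i), and m(A \ H) = m(A) - m(H).
Computing the hole measures:
  m(H_1) = 1/2 - (-1/2) = 1.
  m(H_2) = 3 - 3/2 = 3/2.
  m(H_3) = 5 - 7/2 = 3/2.
Summed: m(H) = 1 + 3/2 + 3/2 = 4.
So m(A \ H) = 8 - 4 = 4.

4


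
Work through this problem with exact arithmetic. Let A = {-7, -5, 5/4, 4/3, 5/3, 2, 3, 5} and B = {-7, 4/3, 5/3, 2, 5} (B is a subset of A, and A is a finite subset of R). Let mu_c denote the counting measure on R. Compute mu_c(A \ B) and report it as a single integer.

Counting measure assigns mu_c(E) = |E| (number of elements) when E is finite. For B subset A, A \ B is the set of elements of A not in B, so |A \ B| = |A| - |B|.
|A| = 8, |B| = 5, so mu_c(A \ B) = 8 - 5 = 3.

3


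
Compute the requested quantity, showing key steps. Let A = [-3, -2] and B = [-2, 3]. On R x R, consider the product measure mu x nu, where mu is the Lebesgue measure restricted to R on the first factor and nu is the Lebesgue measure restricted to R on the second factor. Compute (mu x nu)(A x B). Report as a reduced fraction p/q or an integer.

For a measurable rectangle A x B, the product measure satisfies
  (mu x nu)(A x B) = mu(A) * nu(B).
  mu(A) = 1.
  nu(B) = 5.
  (mu x nu)(A x B) = 1 * 5 = 5.

5


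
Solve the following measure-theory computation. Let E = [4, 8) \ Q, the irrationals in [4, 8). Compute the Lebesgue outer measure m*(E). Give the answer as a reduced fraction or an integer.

The interval I = [4, 8) has m(I) = 8 - 4 = 4 (endpoints are measure-zero, so open/closed/half-open agree). Write I = (I cap Q) u (I \ Q). The rationals in I are countable, so m*(I cap Q) = 0 (cover each rational by intervals whose total length is arbitrarily small). By countable subadditivity m*(I) <= m*(I cap Q) + m*(I \ Q), hence m*(I \ Q) >= m(I) = 4. The reverse inequality m*(I \ Q) <= m*(I) = 4 is trivial since (I \ Q) is a subset of I. Therefore m*(I \ Q) = 4.

4


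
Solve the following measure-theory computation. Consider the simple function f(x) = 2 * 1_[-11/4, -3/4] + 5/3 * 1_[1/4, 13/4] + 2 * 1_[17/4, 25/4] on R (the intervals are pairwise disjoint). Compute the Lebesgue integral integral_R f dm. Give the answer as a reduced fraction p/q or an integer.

For a simple function f = sum_i c_i * 1_{A_i} with disjoint A_i,
  integral f dm = sum_i c_i * m(A_i).
Lengths of the A_i:
  m(A_1) = -3/4 - (-11/4) = 2.
  m(A_2) = 13/4 - 1/4 = 3.
  m(A_3) = 25/4 - 17/4 = 2.
Contributions c_i * m(A_i):
  (2) * (2) = 4.
  (5/3) * (3) = 5.
  (2) * (2) = 4.
Total: 4 + 5 + 4 = 13.

13


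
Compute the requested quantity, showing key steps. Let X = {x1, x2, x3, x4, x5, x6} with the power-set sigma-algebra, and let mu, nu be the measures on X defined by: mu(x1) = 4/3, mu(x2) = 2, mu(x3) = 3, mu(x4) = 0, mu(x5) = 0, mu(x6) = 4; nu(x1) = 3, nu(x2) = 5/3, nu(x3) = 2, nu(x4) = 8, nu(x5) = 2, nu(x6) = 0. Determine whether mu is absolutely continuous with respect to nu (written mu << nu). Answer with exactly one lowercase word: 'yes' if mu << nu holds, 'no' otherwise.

mu << nu means: every nu-null measurable set is also mu-null; equivalently, for every atom x, if nu({x}) = 0 then mu({x}) = 0.
Checking each atom:
  x1: nu = 3 > 0 -> no constraint.
  x2: nu = 5/3 > 0 -> no constraint.
  x3: nu = 2 > 0 -> no constraint.
  x4: nu = 8 > 0 -> no constraint.
  x5: nu = 2 > 0 -> no constraint.
  x6: nu = 0, mu = 4 > 0 -> violates mu << nu.
The atom(s) x6 violate the condition (nu = 0 but mu > 0). Therefore mu is NOT absolutely continuous w.r.t. nu.

no


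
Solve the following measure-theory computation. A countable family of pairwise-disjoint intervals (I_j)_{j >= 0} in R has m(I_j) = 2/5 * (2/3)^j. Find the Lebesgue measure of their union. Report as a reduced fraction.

By countable additivity of the Lebesgue measure on pairwise disjoint measurable sets,
  m(union_{j >= 0} I_j) = sum_{j >= 0} m(I_j) = sum_{j >= 0} a * r^j,
  with a = 2/5 and r = 2/3.
Since 0 < r = 2/3 < 1, the geometric series converges:
  sum_{j >= 0} a * r^j = a / (1 - r).
  = 2/5 / (1 - 2/3)
  = 2/5 / (1/3)
  = 6/5.

6/5
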